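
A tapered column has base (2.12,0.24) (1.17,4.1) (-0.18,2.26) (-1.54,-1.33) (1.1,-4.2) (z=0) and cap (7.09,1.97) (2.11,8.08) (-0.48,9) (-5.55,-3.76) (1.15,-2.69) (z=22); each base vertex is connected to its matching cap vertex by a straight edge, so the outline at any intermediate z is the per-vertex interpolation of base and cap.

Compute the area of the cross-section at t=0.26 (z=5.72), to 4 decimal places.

Area at t=0.26: 30.0948

Cross-section at t=0.26: each vertex is (1-t)·p0[i] + t·p1[i].
  v1: (1-0.26)·(2.12,0.24) + 0.26·(7.09,1.97) = (3.4122,0.6898)
  v2: (1-0.26)·(1.17,4.1) + 0.26·(2.11,8.08) = (1.4144,5.1348)
  v3: (1-0.26)·(-0.18,2.26) + 0.26·(-0.48,9) = (-0.2580,4.0124)
  v4: (1-0.26)·(-1.54,-1.33) + 0.26·(-5.55,-3.76) = (-2.5826,-1.9618)
  v5: (1-0.26)·(1.1,-4.2) + 0.26·(1.15,-2.69) = (1.1130,-3.8074)
Shoelace sum Σ(x_i·y_{i+1} − x_{i+1}·y_i):
  i=1: 3.4122·5.1348 − 1.4144·0.6898 = +16.5453 (running +16.5453)
  i=2: 1.4144·4.0124 − -0.2580·5.1348 = +6.9999 (running +23.5452)
  i=3: -0.2580·-1.9618 − -2.5826·4.0124 = +10.8686 (running +34.4138)
  i=4: -2.5826·-3.8074 − 1.1130·-1.9618 = +12.0165 (running +46.4303)
  i=5: 1.1130·0.6898 − 3.4122·-3.8074 = +13.7594 (running +60.1896)
Area = |Σ|/2 = |60.1896|/2 = 30.0948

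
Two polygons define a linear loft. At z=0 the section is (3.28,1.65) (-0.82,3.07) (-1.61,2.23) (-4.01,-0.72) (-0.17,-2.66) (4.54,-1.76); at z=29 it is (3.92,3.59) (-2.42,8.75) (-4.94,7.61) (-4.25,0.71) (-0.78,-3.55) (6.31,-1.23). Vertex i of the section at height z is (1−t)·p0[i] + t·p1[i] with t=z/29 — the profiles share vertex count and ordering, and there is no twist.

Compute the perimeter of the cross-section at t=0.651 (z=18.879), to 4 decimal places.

Cross-section at t=0.651: each vertex is (1-t)·p0[i] + t·p1[i].
  v1: (1-0.651)·(3.28,1.65) + 0.651·(3.92,3.59) = (3.6966,2.9129)
  v2: (1-0.651)·(-0.82,3.07) + 0.651·(-2.42,8.75) = (-1.8616,6.7677)
  v3: (1-0.651)·(-1.61,2.23) + 0.651·(-4.94,7.61) = (-3.7778,5.7324)
  v4: (1-0.651)·(-4.01,-0.72) + 0.651·(-4.25,0.71) = (-4.1662,0.2109)
  v5: (1-0.651)·(-0.17,-2.66) + 0.651·(-0.78,-3.55) = (-0.5671,-3.2394)
  v6: (1-0.651)·(4.54,-1.76) + 0.651·(6.31,-1.23) = (5.6923,-1.4150)
Perimeter = Σ |v_{i+1} − v_i|:
  edge 1→2: √(-5.5582² + 3.8547²) = 6.7641 (running 6.7641)
  edge 2→3: √(-1.9162² + -1.0353²) = 2.1780 (running 8.9421)
  edge 3→4: √(-0.3884² + -5.5214²) = 5.5351 (running 14.4772)
  edge 4→5: √(3.5991² + -3.4503²) = 4.9858 (running 19.4630)
  edge 5→6: √(6.2594² + 1.8244²) = 6.5198 (running 25.9829)
  edge 6→1: √(-1.9956² + 4.3279²) = 4.7659 (running 30.7487)
Perimeter = 30.7487

Perimeter at t=0.651: 30.7487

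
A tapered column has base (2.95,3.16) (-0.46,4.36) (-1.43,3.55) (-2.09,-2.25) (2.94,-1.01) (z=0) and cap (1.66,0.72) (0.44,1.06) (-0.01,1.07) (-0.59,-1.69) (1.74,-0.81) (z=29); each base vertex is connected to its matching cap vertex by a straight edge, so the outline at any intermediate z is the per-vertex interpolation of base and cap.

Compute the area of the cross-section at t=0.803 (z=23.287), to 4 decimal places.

Cross-section at t=0.803: each vertex is (1-t)·p0[i] + t·p1[i].
  v1: (1-0.803)·(2.95,3.16) + 0.803·(1.66,0.72) = (1.9141,1.2007)
  v2: (1-0.803)·(-0.46,4.36) + 0.803·(0.44,1.06) = (0.2627,1.7101)
  v3: (1-0.803)·(-1.43,3.55) + 0.803·(-0.01,1.07) = (-0.2897,1.5586)
  v4: (1-0.803)·(-2.09,-2.25) + 0.803·(-0.59,-1.69) = (-0.8855,-1.8003)
  v5: (1-0.803)·(2.94,-1.01) + 0.803·(1.74,-0.81) = (1.9764,-0.8494)
Shoelace sum Σ(x_i·y_{i+1} − x_{i+1}·y_i):
  i=1: 1.9141·1.7101 − 0.2627·1.2007 = +2.9579 (running +2.9579)
  i=2: 0.2627·1.5586 − -0.2897·1.7101 = +0.9049 (running +3.8629)
  i=3: -0.2897·-1.8003 − -0.8855·1.5586 = +1.9017 (running +5.7646)
  i=4: -0.8855·-0.8494 − 1.9764·-1.8003 = +4.3103 (running +10.0749)
  i=5: 1.9764·1.2007 − 1.9141·-0.8494 = +3.9989 (running +14.0738)
Area = |Σ|/2 = |14.0738|/2 = 7.0369

Area at t=0.803: 7.0369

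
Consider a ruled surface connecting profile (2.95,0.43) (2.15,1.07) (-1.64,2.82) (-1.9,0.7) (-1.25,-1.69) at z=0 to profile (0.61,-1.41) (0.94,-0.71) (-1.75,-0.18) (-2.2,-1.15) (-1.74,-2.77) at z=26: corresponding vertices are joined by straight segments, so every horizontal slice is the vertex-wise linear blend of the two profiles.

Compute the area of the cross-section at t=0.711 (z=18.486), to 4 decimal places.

Cross-section at t=0.711: each vertex is (1-t)·p0[i] + t·p1[i].
  v1: (1-0.711)·(2.95,0.43) + 0.711·(0.61,-1.41) = (1.2863,-0.8782)
  v2: (1-0.711)·(2.15,1.07) + 0.711·(0.94,-0.71) = (1.2897,-0.1956)
  v3: (1-0.711)·(-1.64,2.82) + 0.711·(-1.75,-0.18) = (-1.7182,0.6870)
  v4: (1-0.711)·(-1.9,0.7) + 0.711·(-2.2,-1.15) = (-2.1133,-0.6153)
  v5: (1-0.711)·(-1.25,-1.69) + 0.711·(-1.74,-2.77) = (-1.5984,-2.4579)
Shoelace sum Σ(x_i·y_{i+1} − x_{i+1}·y_i):
  i=1: 1.2863·-0.1956 − 1.2897·-0.8782 = +0.8811 (running +0.8811)
  i=2: 1.2897·0.6870 − -1.7182·-0.1956 = +0.5500 (running +1.4311)
  i=3: -1.7182·-0.6153 − -2.1133·0.6870 = +2.5091 (running +3.9402)
  i=4: -2.1133·-2.4579 − -1.5984·-0.6153 = +4.2107 (running +8.1509)
  i=5: -1.5984·-0.8782 − 1.2863·-2.4579 = +4.5652 (running +12.7161)
Area = |Σ|/2 = |12.7161|/2 = 6.3581

Area at t=0.711: 6.3581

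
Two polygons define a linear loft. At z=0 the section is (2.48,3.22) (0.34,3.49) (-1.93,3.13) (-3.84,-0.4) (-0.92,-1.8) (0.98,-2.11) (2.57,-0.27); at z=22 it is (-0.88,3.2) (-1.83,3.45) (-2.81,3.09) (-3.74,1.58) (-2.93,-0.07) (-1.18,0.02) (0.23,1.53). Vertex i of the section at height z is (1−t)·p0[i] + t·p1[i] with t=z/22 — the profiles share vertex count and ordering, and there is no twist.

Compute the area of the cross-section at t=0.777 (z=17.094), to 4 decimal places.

Area at t=0.777: 12.4379

Cross-section at t=0.777: each vertex is (1-t)·p0[i] + t·p1[i].
  v1: (1-0.777)·(2.48,3.22) + 0.777·(-0.88,3.2) = (-0.1307,3.2045)
  v2: (1-0.777)·(0.34,3.49) + 0.777·(-1.83,3.45) = (-1.3461,3.4589)
  v3: (1-0.777)·(-1.93,3.13) + 0.777·(-2.81,3.09) = (-2.6138,3.0989)
  v4: (1-0.777)·(-3.84,-0.4) + 0.777·(-3.74,1.58) = (-3.7623,1.1385)
  v5: (1-0.777)·(-0.92,-1.8) + 0.777·(-2.93,-0.07) = (-2.4818,-0.4558)
  v6: (1-0.777)·(0.98,-2.11) + 0.777·(-1.18,0.02) = (-0.6983,-0.4550)
  v7: (1-0.777)·(2.57,-0.27) + 0.777·(0.23,1.53) = (0.7518,1.1286)
Shoelace sum Σ(x_i·y_{i+1} − x_{i+1}·y_i):
  i=1: -0.1307·3.4589 − -1.3461·3.2045 = +3.8613 (running +3.8613)
  i=2: -1.3461·3.0989 − -2.6138·3.4589 = +4.8694 (running +8.7307)
  i=3: -2.6138·1.1385 − -3.7623·3.0989 = +8.6834 (running +17.4141)
  i=4: -3.7623·-0.4558 − -2.4818·1.1385 = +4.5402 (running +21.9543)
  i=5: -2.4818·-0.4550 − -0.6983·-0.4558 = +0.8109 (running +22.7652)
  i=6: -0.6983·1.1286 − 0.7518·-0.4550 = -0.4461 (running +22.3192)
  i=7: 0.7518·3.2045 − -0.1307·1.1286 = +2.5567 (running +24.8759)
Area = |Σ|/2 = |24.8759|/2 = 12.4379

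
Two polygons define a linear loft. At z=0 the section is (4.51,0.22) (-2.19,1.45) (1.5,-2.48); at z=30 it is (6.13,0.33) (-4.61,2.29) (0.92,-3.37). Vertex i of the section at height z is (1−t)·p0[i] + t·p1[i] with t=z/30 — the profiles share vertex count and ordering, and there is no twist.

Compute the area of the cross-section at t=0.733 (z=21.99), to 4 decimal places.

Area at t=0.733: 20.6633

Cross-section at t=0.733: each vertex is (1-t)·p0[i] + t·p1[i].
  v1: (1-0.733)·(4.51,0.22) + 0.733·(6.13,0.33) = (5.6975,0.3006)
  v2: (1-0.733)·(-2.19,1.45) + 0.733·(-4.61,2.29) = (-3.9639,2.0657)
  v3: (1-0.733)·(1.5,-2.48) + 0.733·(0.92,-3.37) = (1.0749,-3.1324)
Shoelace sum Σ(x_i·y_{i+1} − x_{i+1}·y_i):
  i=1: 5.6975·2.0657 − -3.9639·0.3006 = +12.9610 (running +12.9610)
  i=2: -3.9639·-3.1324 − 1.0749·2.0657 = +10.1959 (running +23.1569)
  i=3: 1.0749·0.3006 − 5.6975·-3.1324 = +18.1697 (running +41.3266)
Area = |Σ|/2 = |41.3266|/2 = 20.6633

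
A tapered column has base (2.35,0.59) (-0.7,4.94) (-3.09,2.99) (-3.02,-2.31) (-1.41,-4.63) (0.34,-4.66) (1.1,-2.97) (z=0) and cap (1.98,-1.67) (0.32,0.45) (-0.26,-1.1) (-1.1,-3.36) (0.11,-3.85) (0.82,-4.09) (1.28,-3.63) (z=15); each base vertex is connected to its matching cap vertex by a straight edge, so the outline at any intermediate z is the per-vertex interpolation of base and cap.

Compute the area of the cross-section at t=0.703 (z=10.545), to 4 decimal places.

Area at t=0.703: 14.0504

Cross-section at t=0.703: each vertex is (1-t)·p0[i] + t·p1[i].
  v1: (1-0.703)·(2.35,0.59) + 0.703·(1.98,-1.67) = (2.0899,-0.9988)
  v2: (1-0.703)·(-0.7,4.94) + 0.703·(0.32,0.45) = (0.0171,1.7835)
  v3: (1-0.703)·(-3.09,2.99) + 0.703·(-0.26,-1.1) = (-1.1005,0.1147)
  v4: (1-0.703)·(-3.02,-2.31) + 0.703·(-1.1,-3.36) = (-1.6702,-3.0481)
  v5: (1-0.703)·(-1.41,-4.63) + 0.703·(0.11,-3.85) = (-0.3414,-4.0817)
  v6: (1-0.703)·(0.34,-4.66) + 0.703·(0.82,-4.09) = (0.6774,-4.2593)
  v7: (1-0.703)·(1.1,-2.97) + 0.703·(1.28,-3.63) = (1.2265,-3.4340)
Shoelace sum Σ(x_i·y_{i+1} − x_{i+1}·y_i):
  i=1: 2.0899·1.7835 − 0.0171·-0.9988 = +3.7444 (running +3.7444)
  i=2: 0.0171·0.1147 − -1.1005·1.7835 = +1.9647 (running +5.7092)
  i=3: -1.1005·-3.0481 − -1.6702·0.1147 = +3.5461 (running +9.2553)
  i=4: -1.6702·-4.0817 − -0.3414·-3.0481 = +5.7766 (running +15.0319)
  i=5: -0.3414·-4.2593 − 0.6774·-4.0817 = +4.2194 (running +19.2513)
  i=6: 0.6774·-3.4340 − 1.2265·-4.2593 = +2.8979 (running +22.1492)
  i=7: 1.2265·-0.9988 − 2.0899·-3.4340 = +5.9516 (running +28.1008)
Area = |Σ|/2 = |28.1008|/2 = 14.0504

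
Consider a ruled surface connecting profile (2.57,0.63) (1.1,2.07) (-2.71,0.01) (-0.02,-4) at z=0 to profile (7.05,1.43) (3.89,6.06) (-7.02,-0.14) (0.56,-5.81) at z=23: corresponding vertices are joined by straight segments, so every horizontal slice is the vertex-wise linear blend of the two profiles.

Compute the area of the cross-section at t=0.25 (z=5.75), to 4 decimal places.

Cross-section at t=0.25: each vertex is (1-t)·p0[i] + t·p1[i].
  v1: (1-0.25)·(2.57,0.63) + 0.25·(7.05,1.43) = (3.6900,0.8300)
  v2: (1-0.25)·(1.1,2.07) + 0.25·(3.89,6.06) = (1.7975,3.0675)
  v3: (1-0.25)·(-2.71,0.01) + 0.25·(-7.02,-0.14) = (-3.7875,-0.0275)
  v4: (1-0.25)·(-0.02,-4) + 0.25·(0.56,-5.81) = (0.1250,-4.4525)
Shoelace sum Σ(x_i·y_{i+1} − x_{i+1}·y_i):
  i=1: 3.6900·3.0675 − 1.7975·0.8300 = +9.8271 (running +9.8271)
  i=2: 1.7975·-0.0275 − -3.7875·3.0675 = +11.5687 (running +21.3959)
  i=3: -3.7875·-4.4525 − 0.1250·-0.0275 = +16.8673 (running +38.2632)
  i=4: 0.1250·0.8300 − 3.6900·-4.4525 = +16.5335 (running +54.7966)
Area = |Σ|/2 = |54.7966|/2 = 27.3983

Area at t=0.25: 27.3983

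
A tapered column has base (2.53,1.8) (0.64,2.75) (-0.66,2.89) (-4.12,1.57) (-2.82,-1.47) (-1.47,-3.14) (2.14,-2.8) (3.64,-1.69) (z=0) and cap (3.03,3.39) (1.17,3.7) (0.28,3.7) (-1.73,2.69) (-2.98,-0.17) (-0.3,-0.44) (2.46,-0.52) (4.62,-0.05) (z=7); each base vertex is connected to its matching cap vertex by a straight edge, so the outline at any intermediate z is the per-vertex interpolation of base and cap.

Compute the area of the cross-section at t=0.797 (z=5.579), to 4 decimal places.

Cross-section at t=0.797: each vertex is (1-t)·p0[i] + t·p1[i].
  v1: (1-0.797)·(2.53,1.8) + 0.797·(3.03,3.39) = (2.9285,3.0672)
  v2: (1-0.797)·(0.64,2.75) + 0.797·(1.17,3.7) = (1.0624,3.5072)
  v3: (1-0.797)·(-0.66,2.89) + 0.797·(0.28,3.7) = (0.0892,3.5356)
  v4: (1-0.797)·(-4.12,1.57) + 0.797·(-1.73,2.69) = (-2.2152,2.4626)
  v5: (1-0.797)·(-2.82,-1.47) + 0.797·(-2.98,-0.17) = (-2.9475,-0.4339)
  v6: (1-0.797)·(-1.47,-3.14) + 0.797·(-0.3,-0.44) = (-0.5375,-0.9881)
  v7: (1-0.797)·(2.14,-2.8) + 0.797·(2.46,-0.52) = (2.3950,-0.9828)
  v8: (1-0.797)·(3.64,-1.69) + 0.797·(4.62,-0.05) = (4.4211,-0.3829)
Shoelace sum Σ(x_i·y_{i+1} − x_{i+1}·y_i):
  i=1: 2.9285·3.5072 − 1.0624·3.0672 = +7.0120 (running +7.0120)
  i=2: 1.0624·3.5356 − 0.0892·3.5072 = +3.4435 (running +10.4555)
  i=3: 0.0892·2.4626 − -2.2152·3.5356 = +8.0515 (running +18.5070)
  i=4: -2.2152·-0.4339 − -2.9475·2.4626 = +8.2198 (running +26.7268)
  i=5: -2.9475·-0.9881 − -0.5375·-0.4339 = +2.6792 (running +29.4061)
  i=6: -0.5375·-0.9828 − 2.3950·-0.9881 = +2.8948 (running +32.3009)
  i=7: 2.3950·-0.3829 − 4.4211·-0.9828 = +3.4281 (running +35.7290)
  i=8: 4.4211·3.0672 − 2.9285·-0.3829 = +14.6818 (running +50.4108)
Area = |Σ|/2 = |50.4108|/2 = 25.2054

Area at t=0.797: 25.2054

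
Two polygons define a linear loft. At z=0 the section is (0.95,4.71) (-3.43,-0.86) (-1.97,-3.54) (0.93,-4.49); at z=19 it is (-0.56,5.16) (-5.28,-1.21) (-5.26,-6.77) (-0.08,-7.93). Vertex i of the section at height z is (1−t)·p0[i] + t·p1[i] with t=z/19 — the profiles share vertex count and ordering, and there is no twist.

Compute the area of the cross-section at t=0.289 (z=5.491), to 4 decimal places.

Area at t=0.289: 29.2009

Cross-section at t=0.289: each vertex is (1-t)·p0[i] + t·p1[i].
  v1: (1-0.289)·(0.95,4.71) + 0.289·(-0.56,5.16) = (0.5136,4.8400)
  v2: (1-0.289)·(-3.43,-0.86) + 0.289·(-5.28,-1.21) = (-3.9647,-0.9611)
  v3: (1-0.289)·(-1.97,-3.54) + 0.289·(-5.26,-6.77) = (-2.9208,-4.4735)
  v4: (1-0.289)·(0.93,-4.49) + 0.289·(-0.08,-7.93) = (0.6381,-5.4842)
Shoelace sum Σ(x_i·y_{i+1} − x_{i+1}·y_i):
  i=1: 0.5136·-0.9611 − -3.9647·4.8400 = +18.6954 (running +18.6954)
  i=2: -3.9647·-4.4735 − -2.9208·-0.9611 = +14.9284 (running +33.6239)
  i=3: -2.9208·-5.4842 − 0.6381·-4.4735 = +18.8728 (running +52.4966)
  i=4: 0.6381·4.8400 − 0.5136·-5.4842 = +5.9052 (running +58.4018)
Area = |Σ|/2 = |58.4018|/2 = 29.2009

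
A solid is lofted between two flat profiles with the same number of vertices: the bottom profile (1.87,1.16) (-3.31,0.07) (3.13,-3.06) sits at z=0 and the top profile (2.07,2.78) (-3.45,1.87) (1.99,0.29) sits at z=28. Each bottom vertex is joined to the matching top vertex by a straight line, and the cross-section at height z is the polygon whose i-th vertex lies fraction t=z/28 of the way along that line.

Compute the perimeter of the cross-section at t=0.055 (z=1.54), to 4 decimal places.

Cross-section at t=0.055: each vertex is (1-t)·p0[i] + t·p1[i].
  v1: (1-0.055)·(1.87,1.16) + 0.055·(2.07,2.78) = (1.8810,1.2491)
  v2: (1-0.055)·(-3.31,0.07) + 0.055·(-3.45,1.87) = (-3.3177,0.1690)
  v3: (1-0.055)·(3.13,-3.06) + 0.055·(1.99,0.29) = (3.0673,-2.8757)
Perimeter = Σ |v_{i+1} − v_i|:
  edge 1→2: √(-5.1987² + -1.0801²) = 5.3097 (running 5.3097)
  edge 2→3: √(6.3850² + -3.0447²) = 7.0738 (running 12.3835)
  edge 3→1: √(-1.1863² + 4.1248²) = 4.2921 (running 16.6756)
Perimeter = 16.6756

Perimeter at t=0.055: 16.6756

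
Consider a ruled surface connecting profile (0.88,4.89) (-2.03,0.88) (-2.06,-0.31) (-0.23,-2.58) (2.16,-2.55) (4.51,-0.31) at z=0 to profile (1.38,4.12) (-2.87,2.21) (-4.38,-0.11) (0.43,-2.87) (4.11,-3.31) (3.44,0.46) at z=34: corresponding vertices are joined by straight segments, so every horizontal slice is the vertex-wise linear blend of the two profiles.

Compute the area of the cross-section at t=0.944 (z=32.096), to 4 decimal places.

Area at t=0.944: 36.7389

Cross-section at t=0.944: each vertex is (1-t)·p0[i] + t·p1[i].
  v1: (1-0.944)·(0.88,4.89) + 0.944·(1.38,4.12) = (1.3520,4.1631)
  v2: (1-0.944)·(-2.03,0.88) + 0.944·(-2.87,2.21) = (-2.8230,2.1355)
  v3: (1-0.944)·(-2.06,-0.31) + 0.944·(-4.38,-0.11) = (-4.2501,-0.1212)
  v4: (1-0.944)·(-0.23,-2.58) + 0.944·(0.43,-2.87) = (0.3930,-2.8538)
  v5: (1-0.944)·(2.16,-2.55) + 0.944·(4.11,-3.31) = (4.0008,-3.2674)
  v6: (1-0.944)·(4.51,-0.31) + 0.944·(3.44,0.46) = (3.4999,0.4169)
Shoelace sum Σ(x_i·y_{i+1} − x_{i+1}·y_i):
  i=1: 1.3520·2.1355 − -2.8230·4.1631 = +14.6395 (running +14.6395)
  i=2: -2.8230·-0.1212 − -4.2501·2.1355 = +9.4183 (running +24.0578)
  i=3: -4.2501·-2.8538 − 0.3930·-0.1212 = +12.1763 (running +36.2342)
  i=4: 0.3930·-3.2674 − 4.0008·-2.8538 = +10.1331 (running +46.3673)
  i=5: 4.0008·0.4169 − 3.4999·-3.2674 = +13.1036 (running +59.4709)
  i=6: 3.4999·4.1631 − 1.3520·0.4169 = +14.0070 (running +73.4778)
Area = |Σ|/2 = |73.4778|/2 = 36.7389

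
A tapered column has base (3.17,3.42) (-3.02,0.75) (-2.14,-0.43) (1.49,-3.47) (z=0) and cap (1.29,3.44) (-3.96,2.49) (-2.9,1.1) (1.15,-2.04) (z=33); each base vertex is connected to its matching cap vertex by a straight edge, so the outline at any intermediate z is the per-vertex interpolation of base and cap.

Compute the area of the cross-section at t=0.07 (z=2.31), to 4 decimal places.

Cross-section at t=0.07: each vertex is (1-t)·p0[i] + t·p1[i].
  v1: (1-0.07)·(3.17,3.42) + 0.07·(1.29,3.44) = (3.0384,3.4214)
  v2: (1-0.07)·(-3.02,0.75) + 0.07·(-3.96,2.49) = (-3.0858,0.8718)
  v3: (1-0.07)·(-2.14,-0.43) + 0.07·(-2.9,1.1) = (-2.1932,-0.3229)
  v4: (1-0.07)·(1.49,-3.47) + 0.07·(1.15,-2.04) = (1.4662,-3.3699)
Shoelace sum Σ(x_i·y_{i+1} − x_{i+1}·y_i):
  i=1: 3.0384·0.8718 − -3.0858·3.4214 = +13.2066 (running +13.2066)
  i=2: -3.0858·-0.3229 − -2.1932·0.8718 = +2.9084 (running +16.1151)
  i=3: -2.1932·-3.3699 − 1.4662·-0.3229 = +7.8643 (running +23.9794)
  i=4: 1.4662·3.4214 − 3.0384·-3.3699 = +15.2556 (running +39.2349)
Area = |Σ|/2 = |39.2349|/2 = 19.6175

Area at t=0.07: 19.6175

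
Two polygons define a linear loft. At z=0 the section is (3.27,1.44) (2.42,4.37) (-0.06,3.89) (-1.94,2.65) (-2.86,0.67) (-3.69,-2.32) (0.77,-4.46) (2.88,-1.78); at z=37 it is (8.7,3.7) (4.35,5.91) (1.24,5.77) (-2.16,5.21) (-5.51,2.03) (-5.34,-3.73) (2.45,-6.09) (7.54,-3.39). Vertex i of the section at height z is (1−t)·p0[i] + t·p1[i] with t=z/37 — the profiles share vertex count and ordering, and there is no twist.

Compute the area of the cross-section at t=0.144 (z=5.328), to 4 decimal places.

Cross-section at t=0.144: each vertex is (1-t)·p0[i] + t·p1[i].
  v1: (1-0.144)·(3.27,1.44) + 0.144·(8.7,3.7) = (4.0519,1.7654)
  v2: (1-0.144)·(2.42,4.37) + 0.144·(4.35,5.91) = (2.6979,4.5918)
  v3: (1-0.144)·(-0.06,3.89) + 0.144·(1.24,5.77) = (0.1272,4.1607)
  v4: (1-0.144)·(-1.94,2.65) + 0.144·(-2.16,5.21) = (-1.9717,3.0186)
  v5: (1-0.144)·(-2.86,0.67) + 0.144·(-5.51,2.03) = (-3.2416,0.8658)
  v6: (1-0.144)·(-3.69,-2.32) + 0.144·(-5.34,-3.73) = (-3.9276,-2.5230)
  v7: (1-0.144)·(0.77,-4.46) + 0.144·(2.45,-6.09) = (1.0119,-4.6947)
  v8: (1-0.144)·(2.88,-1.78) + 0.144·(7.54,-3.39) = (3.5510,-2.0118)
Shoelace sum Σ(x_i·y_{i+1} − x_{i+1}·y_i):
  i=1: 4.0519·4.5918 − 2.6979·1.7654 = +13.8424 (running +13.8424)
  i=2: 2.6979·4.1607 − 0.1272·4.5918 = +10.6412 (running +24.4836)
  i=3: 0.1272·3.0186 − -1.9717·4.1607 = +8.5876 (running +33.0712)
  i=4: -1.9717·0.8658 − -3.2416·3.0186 = +8.0781 (running +41.1493)
  i=5: -3.2416·-2.5230 − -3.9276·0.8658 = +11.5794 (running +52.7286)
  i=6: -3.9276·-4.6947 − 1.0119·-2.5230 = +20.9921 (running +73.7207)
  i=7: 1.0119·-2.0118 − 3.5510·-4.6947 = +14.6353 (running +88.3561)
  i=8: 3.5510·1.7654 − 4.0519·-2.0118 = +14.4210 (running +102.7770)
Area = |Σ|/2 = |102.7770|/2 = 51.3885

Area at t=0.144: 51.3885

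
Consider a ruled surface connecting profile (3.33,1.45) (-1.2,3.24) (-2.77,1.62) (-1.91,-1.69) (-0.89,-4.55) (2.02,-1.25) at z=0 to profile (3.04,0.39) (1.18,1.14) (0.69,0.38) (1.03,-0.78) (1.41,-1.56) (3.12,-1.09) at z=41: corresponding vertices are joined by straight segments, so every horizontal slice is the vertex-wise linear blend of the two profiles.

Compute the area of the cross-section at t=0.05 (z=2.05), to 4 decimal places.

Cross-section at t=0.05: each vertex is (1-t)·p0[i] + t·p1[i].
  v1: (1-0.05)·(3.33,1.45) + 0.05·(3.04,0.39) = (3.3155,1.3970)
  v2: (1-0.05)·(-1.2,3.24) + 0.05·(1.18,1.14) = (-1.0810,3.1350)
  v3: (1-0.05)·(-2.77,1.62) + 0.05·(0.69,0.38) = (-2.5970,1.5580)
  v4: (1-0.05)·(-1.91,-1.69) + 0.05·(1.03,-0.78) = (-1.7630,-1.6445)
  v5: (1-0.05)·(-0.89,-4.55) + 0.05·(1.41,-1.56) = (-0.7750,-4.4005)
  v6: (1-0.05)·(2.02,-1.25) + 0.05·(3.12,-1.09) = (2.0750,-1.2420)
Shoelace sum Σ(x_i·y_{i+1} − x_{i+1}·y_i):
  i=1: 3.3155·3.1350 − -1.0810·1.3970 = +11.9042 (running +11.9042)
  i=2: -1.0810·1.5580 − -2.5970·3.1350 = +6.4574 (running +18.3616)
  i=3: -2.5970·-1.6445 − -1.7630·1.5580 = +7.0175 (running +25.3792)
  i=4: -1.7630·-4.4005 − -0.7750·-1.6445 = +6.4836 (running +31.8628)
  i=5: -0.7750·-1.2420 − 2.0750·-4.4005 = +10.0936 (running +41.9563)
  i=6: 2.0750·1.3970 − 3.3155·-1.2420 = +7.0166 (running +48.9730)
Area = |Σ|/2 = |48.9730|/2 = 24.4865

Area at t=0.05: 24.4865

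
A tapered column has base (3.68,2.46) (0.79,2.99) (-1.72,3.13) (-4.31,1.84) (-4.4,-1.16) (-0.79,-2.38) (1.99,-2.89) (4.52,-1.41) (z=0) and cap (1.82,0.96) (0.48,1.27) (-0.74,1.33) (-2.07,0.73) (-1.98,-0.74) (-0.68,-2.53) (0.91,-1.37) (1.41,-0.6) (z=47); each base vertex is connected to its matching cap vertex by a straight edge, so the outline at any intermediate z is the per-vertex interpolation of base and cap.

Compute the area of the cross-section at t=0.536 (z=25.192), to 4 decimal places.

Area at t=0.536: 22.0894

Cross-section at t=0.536: each vertex is (1-t)·p0[i] + t·p1[i].
  v1: (1-0.536)·(3.68,2.46) + 0.536·(1.82,0.96) = (2.6830,1.6560)
  v2: (1-0.536)·(0.79,2.99) + 0.536·(0.48,1.27) = (0.6238,2.0681)
  v3: (1-0.536)·(-1.72,3.13) + 0.536·(-0.74,1.33) = (-1.1947,2.1652)
  v4: (1-0.536)·(-4.31,1.84) + 0.536·(-2.07,0.73) = (-3.1094,1.2450)
  v5: (1-0.536)·(-4.4,-1.16) + 0.536·(-1.98,-0.74) = (-3.1029,-0.9349)
  v6: (1-0.536)·(-0.79,-2.38) + 0.536·(-0.68,-2.53) = (-0.7310,-2.4604)
  v7: (1-0.536)·(1.99,-2.89) + 0.536·(0.91,-1.37) = (1.4111,-2.0753)
  v8: (1-0.536)·(4.52,-1.41) + 0.536·(1.41,-0.6) = (2.8530,-0.9758)
Shoelace sum Σ(x_i·y_{i+1} − x_{i+1}·y_i):
  i=1: 2.6830·2.0681 − 0.6238·1.6560 = +4.5157 (running +4.5157)
  i=2: 0.6238·2.1652 − -1.1947·2.0681 = +3.8215 (running +8.3372)
  i=3: -1.1947·1.2450 − -3.1094·2.1652 = +5.2449 (running +13.5821)
  i=4: -3.1094·-0.9349 − -3.1029·1.2450 = +6.7701 (running +20.3522)
  i=5: -3.1029·-2.4604 − -0.7310·-0.9349 = +6.9509 (running +27.3031)
  i=6: -0.7310·-2.0753 − 1.4111·-2.4604 = +4.9890 (running +32.2921)
  i=7: 1.4111·-0.9758 − 2.8530·-2.0753 = +4.5438 (running +36.8359)
  i=8: 2.8530·1.6560 − 2.6830·-0.9758 = +7.3429 (running +44.1788)
Area = |Σ|/2 = |44.1788|/2 = 22.0894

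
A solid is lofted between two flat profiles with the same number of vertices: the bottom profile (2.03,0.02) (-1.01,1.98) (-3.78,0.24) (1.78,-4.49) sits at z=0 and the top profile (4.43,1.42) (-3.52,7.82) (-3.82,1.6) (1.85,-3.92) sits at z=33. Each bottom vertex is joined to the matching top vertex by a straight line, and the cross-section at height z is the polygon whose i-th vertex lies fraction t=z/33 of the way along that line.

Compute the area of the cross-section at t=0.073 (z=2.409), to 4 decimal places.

Area at t=0.073: 20.2001

Cross-section at t=0.073: each vertex is (1-t)·p0[i] + t·p1[i].
  v1: (1-0.073)·(2.03,0.02) + 0.073·(4.43,1.42) = (2.2052,0.1222)
  v2: (1-0.073)·(-1.01,1.98) + 0.073·(-3.52,7.82) = (-1.1932,2.4063)
  v3: (1-0.073)·(-3.78,0.24) + 0.073·(-3.82,1.6) = (-3.7829,0.3393)
  v4: (1-0.073)·(1.78,-4.49) + 0.073·(1.85,-3.92) = (1.7851,-4.4484)
Shoelace sum Σ(x_i·y_{i+1} − x_{i+1}·y_i):
  i=1: 2.2052·2.4063 − -1.1932·0.1222 = +5.4522 (running +5.4522)
  i=2: -1.1932·0.3393 − -3.7829·2.4063 = +8.6981 (running +14.1503)
  i=3: -3.7829·-4.4484 − 1.7851·0.3393 = +16.2223 (running +30.3726)
  i=4: 1.7851·0.1222 − 2.2052·-4.4484 = +10.0277 (running +40.4003)
Area = |Σ|/2 = |40.4003|/2 = 20.2001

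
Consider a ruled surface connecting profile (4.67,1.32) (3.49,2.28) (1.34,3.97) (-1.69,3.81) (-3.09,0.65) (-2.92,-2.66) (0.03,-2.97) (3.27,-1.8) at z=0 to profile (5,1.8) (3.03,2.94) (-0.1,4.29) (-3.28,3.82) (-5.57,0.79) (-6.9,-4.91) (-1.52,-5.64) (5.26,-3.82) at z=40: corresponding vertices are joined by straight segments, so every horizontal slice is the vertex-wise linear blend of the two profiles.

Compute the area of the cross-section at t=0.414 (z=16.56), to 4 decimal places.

Cross-section at t=0.414: each vertex is (1-t)·p0[i] + t·p1[i].
  v1: (1-0.414)·(4.67,1.32) + 0.414·(5,1.8) = (4.8066,1.5187)
  v2: (1-0.414)·(3.49,2.28) + 0.414·(3.03,2.94) = (3.2996,2.5532)
  v3: (1-0.414)·(1.34,3.97) + 0.414·(-0.1,4.29) = (0.7438,4.1025)
  v4: (1-0.414)·(-1.69,3.81) + 0.414·(-3.28,3.82) = (-2.3483,3.8141)
  v5: (1-0.414)·(-3.09,0.65) + 0.414·(-5.57,0.79) = (-4.1167,0.7080)
  v6: (1-0.414)·(-2.92,-2.66) + 0.414·(-6.9,-4.91) = (-4.5677,-3.5915)
  v7: (1-0.414)·(0.03,-2.97) + 0.414·(-1.52,-5.64) = (-0.6117,-4.0754)
  v8: (1-0.414)·(3.27,-1.8) + 0.414·(5.26,-3.82) = (4.0939,-2.6363)
Shoelace sum Σ(x_i·y_{i+1} − x_{i+1}·y_i):
  i=1: 4.8066·2.5532 − 3.2996·1.5187 = +7.2613 (running +7.2613)
  i=2: 3.2996·4.1025 − 0.7438·2.5532 = +11.6372 (running +18.8985)
  i=3: 0.7438·3.8141 − -2.3483·4.1025 = +12.4708 (running +31.3693)
  i=4: -2.3483·0.7080 − -4.1167·3.8141 = +14.0393 (running +45.4086)
  i=5: -4.1167·-3.5915 − -4.5677·0.7080 = +18.0190 (running +63.4276)
  i=6: -4.5677·-4.0754 − -0.6117·-3.5915 = +16.4183 (running +79.8458)
  i=7: -0.6117·-2.6363 − 4.0939·-4.0754 = +18.2966 (running +98.1425)
  i=8: 4.0939·1.5187 − 4.8066·-2.6363 = +18.8890 (running +117.0315)
Area = |Σ|/2 = |117.0315|/2 = 58.5158

Area at t=0.414: 58.5158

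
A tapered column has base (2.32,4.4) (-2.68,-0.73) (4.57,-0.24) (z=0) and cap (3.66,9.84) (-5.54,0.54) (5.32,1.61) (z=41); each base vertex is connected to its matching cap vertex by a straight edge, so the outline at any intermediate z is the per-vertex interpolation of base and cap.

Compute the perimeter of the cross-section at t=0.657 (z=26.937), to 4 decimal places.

Perimeter at t=0.657: 27.9550

Cross-section at t=0.657: each vertex is (1-t)·p0[i] + t·p1[i].
  v1: (1-0.657)·(2.32,4.4) + 0.657·(3.66,9.84) = (3.2004,7.9741)
  v2: (1-0.657)·(-2.68,-0.73) + 0.657·(-5.54,0.54) = (-4.5590,0.1044)
  v3: (1-0.657)·(4.57,-0.24) + 0.657·(5.32,1.61) = (5.0628,0.9755)
Perimeter = Σ |v_{i+1} − v_i|:
  edge 1→2: √(-7.7594² + -7.8697²) = 11.0517 (running 11.0517)
  edge 2→3: √(9.6218² + 0.8711²) = 9.6611 (running 20.7128)
  edge 3→1: √(-1.8624² + 6.9986²) = 7.2422 (running 27.9550)
Perimeter = 27.9550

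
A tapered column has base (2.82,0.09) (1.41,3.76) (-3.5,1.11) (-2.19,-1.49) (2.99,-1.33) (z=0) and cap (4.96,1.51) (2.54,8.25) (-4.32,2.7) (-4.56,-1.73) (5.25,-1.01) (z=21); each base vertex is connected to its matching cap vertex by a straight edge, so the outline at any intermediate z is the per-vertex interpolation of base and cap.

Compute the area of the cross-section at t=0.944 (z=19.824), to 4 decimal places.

Cross-section at t=0.944: each vertex is (1-t)·p0[i] + t·p1[i].
  v1: (1-0.944)·(2.82,0.09) + 0.944·(4.96,1.51) = (4.8402,1.4305)
  v2: (1-0.944)·(1.41,3.76) + 0.944·(2.54,8.25) = (2.4767,7.9986)
  v3: (1-0.944)·(-3.5,1.11) + 0.944·(-4.32,2.7) = (-4.2741,2.6110)
  v4: (1-0.944)·(-2.19,-1.49) + 0.944·(-4.56,-1.73) = (-4.4273,-1.7166)
  v5: (1-0.944)·(2.99,-1.33) + 0.944·(5.25,-1.01) = (5.1234,-1.0279)
Shoelace sum Σ(x_i·y_{i+1} − x_{i+1}·y_i):
  i=1: 4.8402·7.9986 − 2.4767·1.4305 = +35.1714 (running +35.1714)
  i=2: 2.4767·2.6110 − -4.2741·7.9986 = +40.6531 (running +75.8245)
  i=3: -4.2741·-1.7166 − -4.4273·2.6110 = +18.8962 (running +94.7207)
  i=4: -4.4273·-1.0279 − 5.1234·-1.7166 = +13.3456 (running +108.0663)
  i=5: 5.1234·1.4305 − 4.8402·-1.0279 = +12.3043 (running +120.3705)
Area = |Σ|/2 = |120.3705|/2 = 60.1853

Area at t=0.944: 60.1853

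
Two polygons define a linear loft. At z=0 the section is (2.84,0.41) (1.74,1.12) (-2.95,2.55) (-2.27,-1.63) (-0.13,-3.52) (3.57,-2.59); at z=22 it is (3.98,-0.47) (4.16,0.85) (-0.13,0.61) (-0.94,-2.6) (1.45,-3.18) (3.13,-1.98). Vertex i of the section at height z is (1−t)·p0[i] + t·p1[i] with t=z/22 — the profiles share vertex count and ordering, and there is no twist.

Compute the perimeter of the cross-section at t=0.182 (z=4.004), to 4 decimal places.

Cross-section at t=0.182: each vertex is (1-t)·p0[i] + t·p1[i].
  v1: (1-0.182)·(2.84,0.41) + 0.182·(3.98,-0.47) = (3.0475,0.2498)
  v2: (1-0.182)·(1.74,1.12) + 0.182·(4.16,0.85) = (2.1804,1.0709)
  v3: (1-0.182)·(-2.95,2.55) + 0.182·(-0.13,0.61) = (-2.4368,2.1969)
  v4: (1-0.182)·(-2.27,-1.63) + 0.182·(-0.94,-2.6) = (-2.0279,-1.8065)
  v5: (1-0.182)·(-0.13,-3.52) + 0.182·(1.45,-3.18) = (0.1576,-3.4581)
  v6: (1-0.182)·(3.57,-2.59) + 0.182·(3.13,-1.98) = (3.4899,-2.4790)
Perimeter = Σ |v_{i+1} − v_i|:
  edge 1→2: √(-0.8670² + 0.8210²) = 1.1941 (running 1.1941)
  edge 2→3: √(-4.6172² + 1.1261²) = 4.7525 (running 5.9466)
  edge 3→4: √(0.4088² + -4.0035²) = 4.0243 (running 9.9709)
  edge 4→5: √(2.1855² + -1.6516²) = 2.7394 (running 12.7103)
  edge 5→6: √(3.3324² + 0.9791²) = 3.4732 (running 16.1835)
  edge 6→1: √(-0.4424² + 2.7288²) = 2.7645 (running 18.9479)
Perimeter = 18.9479

Perimeter at t=0.182: 18.9479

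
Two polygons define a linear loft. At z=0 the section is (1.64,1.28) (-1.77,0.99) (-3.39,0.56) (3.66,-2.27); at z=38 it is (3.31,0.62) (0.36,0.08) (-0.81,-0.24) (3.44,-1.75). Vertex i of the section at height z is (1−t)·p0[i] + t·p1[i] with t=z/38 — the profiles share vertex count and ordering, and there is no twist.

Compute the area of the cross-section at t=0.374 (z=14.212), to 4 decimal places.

Area at t=0.374: 8.1476

Cross-section at t=0.374: each vertex is (1-t)·p0[i] + t·p1[i].
  v1: (1-0.374)·(1.64,1.28) + 0.374·(3.31,0.62) = (2.2646,1.0332)
  v2: (1-0.374)·(-1.77,0.99) + 0.374·(0.36,0.08) = (-0.9734,0.6497)
  v3: (1-0.374)·(-3.39,0.56) + 0.374·(-0.81,-0.24) = (-2.4251,0.2608)
  v4: (1-0.374)·(3.66,-2.27) + 0.374·(3.44,-1.75) = (3.5777,-2.0755)
Shoelace sum Σ(x_i·y_{i+1} − x_{i+1}·y_i):
  i=1: 2.2646·0.6497 − -0.9734·1.0332 = +2.4769 (running +2.4769)
  i=2: -0.9734·0.2608 − -2.4251·0.6497 = +1.3216 (running +3.7985)
  i=3: -2.4251·-2.0755 − 3.5777·0.2608 = +4.1002 (running +7.8987)
  i=4: 3.5777·1.0332 − 2.2646·-2.0755 = +8.3965 (running +16.2953)
Area = |Σ|/2 = |16.2953|/2 = 8.1476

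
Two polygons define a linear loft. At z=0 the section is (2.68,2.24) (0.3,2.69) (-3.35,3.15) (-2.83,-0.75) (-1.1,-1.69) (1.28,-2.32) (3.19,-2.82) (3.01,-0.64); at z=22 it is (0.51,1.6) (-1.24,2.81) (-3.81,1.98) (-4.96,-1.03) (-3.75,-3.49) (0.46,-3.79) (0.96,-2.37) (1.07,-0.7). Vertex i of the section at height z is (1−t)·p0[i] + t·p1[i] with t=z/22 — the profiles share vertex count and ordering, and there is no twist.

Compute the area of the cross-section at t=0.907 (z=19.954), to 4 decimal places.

Area at t=0.907: 30.2129

Cross-section at t=0.907: each vertex is (1-t)·p0[i] + t·p1[i].
  v1: (1-0.907)·(2.68,2.24) + 0.907·(0.51,1.6) = (0.7118,1.6595)
  v2: (1-0.907)·(0.3,2.69) + 0.907·(-1.24,2.81) = (-1.0968,2.7988)
  v3: (1-0.907)·(-3.35,3.15) + 0.907·(-3.81,1.98) = (-3.7672,2.0888)
  v4: (1-0.907)·(-2.83,-0.75) + 0.907·(-4.96,-1.03) = (-4.7619,-1.0040)
  v5: (1-0.907)·(-1.1,-1.69) + 0.907·(-3.75,-3.49) = (-3.5036,-3.3226)
  v6: (1-0.907)·(1.28,-2.32) + 0.907·(0.46,-3.79) = (0.5363,-3.6533)
  v7: (1-0.907)·(3.19,-2.82) + 0.907·(0.96,-2.37) = (1.1674,-2.4119)
  v8: (1-0.907)·(3.01,-0.64) + 0.907·(1.07,-0.7) = (1.2504,-0.6944)
Shoelace sum Σ(x_i·y_{i+1} − x_{i+1}·y_i):
  i=1: 0.7118·2.7988 − -1.0968·1.6595 = +3.8124 (running +3.8124)
  i=2: -1.0968·2.0888 − -3.7672·2.7988 = +8.2529 (running +12.0653)
  i=3: -3.7672·-1.0040 − -4.7619·2.0888 = +13.7289 (running +25.7941)
  i=4: -4.7619·-3.3226 − -3.5036·-1.0040 = +12.3045 (running +38.0986)
  i=5: -3.5036·-3.6533 − 0.5363·-3.3226 = +14.5813 (running +52.6799)
  i=6: 0.5363·-2.4119 − 1.1674·-3.6533 = +2.9714 (running +55.6513)
  i=7: 1.1674·-0.6944 − 1.2504·-2.4119 = +2.2052 (running +57.8565)
  i=8: 1.2504·1.6595 − 0.7118·-0.6944 = +2.5694 (running +60.4259)
Area = |Σ|/2 = |60.4259|/2 = 30.2129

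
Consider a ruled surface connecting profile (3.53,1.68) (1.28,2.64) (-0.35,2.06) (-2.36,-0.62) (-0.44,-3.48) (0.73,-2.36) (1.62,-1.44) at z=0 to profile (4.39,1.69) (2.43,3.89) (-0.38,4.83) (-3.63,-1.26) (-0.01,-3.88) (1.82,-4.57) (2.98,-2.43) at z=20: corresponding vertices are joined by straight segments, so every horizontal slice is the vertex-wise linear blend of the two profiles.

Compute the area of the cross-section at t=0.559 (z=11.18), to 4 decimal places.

Cross-section at t=0.559: each vertex is (1-t)·p0[i] + t·p1[i].
  v1: (1-0.559)·(3.53,1.68) + 0.559·(4.39,1.69) = (4.0107,1.6856)
  v2: (1-0.559)·(1.28,2.64) + 0.559·(2.43,3.89) = (1.9229,3.3388)
  v3: (1-0.559)·(-0.35,2.06) + 0.559·(-0.38,4.83) = (-0.3668,3.6084)
  v4: (1-0.559)·(-2.36,-0.62) + 0.559·(-3.63,-1.26) = (-3.0699,-0.9778)
  v5: (1-0.559)·(-0.44,-3.48) + 0.559·(-0.01,-3.88) = (-0.1996,-3.7036)
  v6: (1-0.559)·(0.73,-2.36) + 0.559·(1.82,-4.57) = (1.3393,-3.5954)
  v7: (1-0.559)·(1.62,-1.44) + 0.559·(2.98,-2.43) = (2.3802,-1.9934)
Shoelace sum Σ(x_i·y_{i+1} − x_{i+1}·y_i):
  i=1: 4.0107·3.3388 − 1.9229·1.6856 = +10.1497 (running +10.1497)
  i=2: 1.9229·3.6084 − -0.3668·3.3388 = +8.1630 (running +18.3127)
  i=3: -0.3668·-0.9778 − -3.0699·3.6084 = +11.4362 (running +29.7490)
  i=4: -3.0699·-3.7036 − -0.1996·-0.9778 = +11.1746 (running +40.9236)
  i=5: -0.1996·-3.5954 − 1.3393·-3.7036 = +5.6780 (running +46.6016)
  i=6: 1.3393·-1.9934 − 2.3802·-3.5954 = +5.8881 (running +52.4897)
  i=7: 2.3802·1.6856 − 4.0107·-1.9934 = +12.0072 (running +64.4969)
Area = |Σ|/2 = |64.4969|/2 = 32.2484

Area at t=0.559: 32.2484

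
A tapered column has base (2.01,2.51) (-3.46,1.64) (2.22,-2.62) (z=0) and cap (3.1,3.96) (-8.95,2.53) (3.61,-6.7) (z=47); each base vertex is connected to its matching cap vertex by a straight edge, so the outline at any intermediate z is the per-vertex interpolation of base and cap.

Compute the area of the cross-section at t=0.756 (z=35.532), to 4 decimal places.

Area at t=0.756: 48.9051

Cross-section at t=0.756: each vertex is (1-t)·p0[i] + t·p1[i].
  v1: (1-0.756)·(2.01,2.51) + 0.756·(3.1,3.96) = (2.8340,3.6062)
  v2: (1-0.756)·(-3.46,1.64) + 0.756·(-8.95,2.53) = (-7.6104,2.3128)
  v3: (1-0.756)·(2.22,-2.62) + 0.756·(3.61,-6.7) = (3.2708,-5.7045)
Shoelace sum Σ(x_i·y_{i+1} − x_{i+1}·y_i):
  i=1: 2.8340·2.3128 − -7.6104·3.6062 = +33.9994 (running +33.9994)
  i=2: -7.6104·-5.7045 − 3.2708·2.3128 = +35.8487 (running +69.8481)
  i=3: 3.2708·3.6062 − 2.8340·-5.7045 = +27.9620 (running +97.8102)
Area = |Σ|/2 = |97.8102|/2 = 48.9051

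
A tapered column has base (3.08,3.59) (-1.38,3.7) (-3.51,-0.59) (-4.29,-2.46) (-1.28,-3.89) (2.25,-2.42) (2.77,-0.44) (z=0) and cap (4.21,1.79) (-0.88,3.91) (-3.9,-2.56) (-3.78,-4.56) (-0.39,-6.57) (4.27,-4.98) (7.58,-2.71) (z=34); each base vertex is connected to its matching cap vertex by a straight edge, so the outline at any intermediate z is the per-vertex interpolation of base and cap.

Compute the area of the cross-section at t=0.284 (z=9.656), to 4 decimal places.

Cross-section at t=0.284: each vertex is (1-t)·p0[i] + t·p1[i].
  v1: (1-0.284)·(3.08,3.59) + 0.284·(4.21,1.79) = (3.4009,3.0788)
  v2: (1-0.284)·(-1.38,3.7) + 0.284·(-0.88,3.91) = (-1.2380,3.7596)
  v3: (1-0.284)·(-3.51,-0.59) + 0.284·(-3.9,-2.56) = (-3.6208,-1.1495)
  v4: (1-0.284)·(-4.29,-2.46) + 0.284·(-3.78,-4.56) = (-4.1452,-3.0564)
  v5: (1-0.284)·(-1.28,-3.89) + 0.284·(-0.39,-6.57) = (-1.0272,-4.6511)
  v6: (1-0.284)·(2.25,-2.42) + 0.284·(4.27,-4.98) = (2.8237,-3.1470)
  v7: (1-0.284)·(2.77,-0.44) + 0.284·(7.58,-2.71) = (4.1360,-1.0847)
Shoelace sum Σ(x_i·y_{i+1} − x_{i+1}·y_i):
  i=1: 3.4009·3.7596 − -1.2380·3.0788 = +16.5978 (running +16.5978)
  i=2: -1.2380·-1.1495 − -3.6208·3.7596 = +15.0358 (running +31.6336)
  i=3: -3.6208·-3.0564 − -4.1452·-1.1495 = +6.3017 (running +37.9353)
  i=4: -4.1452·-4.6511 − -1.0272·-3.0564 = +16.1400 (running +54.0753)
  i=5: -1.0272·-3.1470 − 2.8237·-4.6511 = +16.3660 (running +70.4413)
  i=6: 2.8237·-1.0847 − 4.1360·-3.1470 = +9.9535 (running +80.3948)
  i=7: 4.1360·3.0788 − 3.4009·-1.0847 = +16.4229 (running +96.8178)
Area = |Σ|/2 = |96.8178|/2 = 48.4089

Area at t=0.284: 48.4089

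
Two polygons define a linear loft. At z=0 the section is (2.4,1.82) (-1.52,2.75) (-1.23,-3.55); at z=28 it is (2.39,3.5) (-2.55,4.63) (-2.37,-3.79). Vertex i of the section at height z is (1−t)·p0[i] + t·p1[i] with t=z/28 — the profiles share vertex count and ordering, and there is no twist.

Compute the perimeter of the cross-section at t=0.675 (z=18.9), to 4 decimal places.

Perimeter at t=0.675: 20.4472

Cross-section at t=0.675: each vertex is (1-t)·p0[i] + t·p1[i].
  v1: (1-0.675)·(2.4,1.82) + 0.675·(2.39,3.5) = (2.3933,2.9540)
  v2: (1-0.675)·(-1.52,2.75) + 0.675·(-2.55,4.63) = (-2.2152,4.0190)
  v3: (1-0.675)·(-1.23,-3.55) + 0.675·(-2.37,-3.79) = (-1.9995,-3.7120)
Perimeter = Σ |v_{i+1} − v_i|:
  edge 1→2: √(-4.6085² + 1.0650²) = 4.7300 (running 4.7300)
  edge 2→3: √(0.2157² + -7.7310²) = 7.7340 (running 12.4640)
  edge 3→1: √(4.3928² + 6.6660²) = 7.9832 (running 20.4472)
Perimeter = 20.4472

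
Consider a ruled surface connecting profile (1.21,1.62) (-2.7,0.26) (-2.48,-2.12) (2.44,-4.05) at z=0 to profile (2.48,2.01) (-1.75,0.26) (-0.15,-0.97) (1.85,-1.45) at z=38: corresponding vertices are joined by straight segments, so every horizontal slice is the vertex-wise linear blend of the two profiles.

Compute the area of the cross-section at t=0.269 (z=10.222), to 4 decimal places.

Cross-section at t=0.269: each vertex is (1-t)·p0[i] + t·p1[i].
  v1: (1-0.269)·(1.21,1.62) + 0.269·(2.48,2.01) = (1.5516,1.7249)
  v2: (1-0.269)·(-2.7,0.26) + 0.269·(-1.75,0.26) = (-2.4444,0.2600)
  v3: (1-0.269)·(-2.48,-2.12) + 0.269·(-0.15,-0.97) = (-1.8532,-1.8106)
  v4: (1-0.269)·(2.44,-4.05) + 0.269·(1.85,-1.45) = (2.2813,-3.3506)
Shoelace sum Σ(x_i·y_{i+1} − x_{i+1}·y_i):
  i=1: 1.5516·0.2600 − -2.4444·1.7249 = +4.6199 (running +4.6199)
  i=2: -2.4444·-1.8106 − -1.8532·0.2600 = +4.9079 (running +9.5278)
  i=3: -1.8532·-3.3506 − 2.2813·-1.8106 = +10.3401 (running +19.8678)
  i=4: 2.2813·1.7249 − 1.5516·-3.3506 = +9.1339 (running +29.0017)
Area = |Σ|/2 = |29.0017|/2 = 14.5009

Area at t=0.269: 14.5009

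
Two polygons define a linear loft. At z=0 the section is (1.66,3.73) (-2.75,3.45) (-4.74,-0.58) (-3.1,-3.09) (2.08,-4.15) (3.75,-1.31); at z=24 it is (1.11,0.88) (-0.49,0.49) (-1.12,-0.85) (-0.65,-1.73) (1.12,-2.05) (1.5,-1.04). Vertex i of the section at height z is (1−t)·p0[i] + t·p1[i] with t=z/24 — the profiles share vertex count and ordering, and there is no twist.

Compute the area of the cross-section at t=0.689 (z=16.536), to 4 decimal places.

Cross-section at t=0.689: each vertex is (1-t)·p0[i] + t·p1[i].
  v1: (1-0.689)·(1.66,3.73) + 0.689·(1.11,0.88) = (1.2811,1.7664)
  v2: (1-0.689)·(-2.75,3.45) + 0.689·(-0.49,0.49) = (-1.1929,1.4106)
  v3: (1-0.689)·(-4.74,-0.58) + 0.689·(-1.12,-0.85) = (-2.2458,-0.7660)
  v4: (1-0.689)·(-3.1,-3.09) + 0.689·(-0.65,-1.73) = (-1.4120,-2.1530)
  v5: (1-0.689)·(2.08,-4.15) + 0.689·(1.12,-2.05) = (1.4186,-2.7031)
  v6: (1-0.689)·(3.75,-1.31) + 0.689·(1.5,-1.04) = (2.1997,-1.1240)
Shoelace sum Σ(x_i·y_{i+1} − x_{i+1}·y_i):
  i=1: 1.2811·1.4106 − -1.1929·1.7664 = +3.9140 (running +3.9140)
  i=2: -1.1929·-0.7660 − -2.2458·1.4106 = +4.0816 (running +7.9956)
  i=3: -2.2458·-2.1530 − -1.4120·-0.7660 = +3.7536 (running +11.7492)
  i=4: -1.4120·-2.7031 − 1.4186·-2.1530 = +6.8707 (running +18.6199)
  i=5: 1.4186·-1.1240 − 2.1997·-2.7031 = +4.3517 (running +22.9717)
  i=6: 2.1997·1.7664 − 1.2811·-1.1240 = +5.3254 (running +28.2971)
Area = |Σ|/2 = |28.2971|/2 = 14.1485

Area at t=0.689: 14.1485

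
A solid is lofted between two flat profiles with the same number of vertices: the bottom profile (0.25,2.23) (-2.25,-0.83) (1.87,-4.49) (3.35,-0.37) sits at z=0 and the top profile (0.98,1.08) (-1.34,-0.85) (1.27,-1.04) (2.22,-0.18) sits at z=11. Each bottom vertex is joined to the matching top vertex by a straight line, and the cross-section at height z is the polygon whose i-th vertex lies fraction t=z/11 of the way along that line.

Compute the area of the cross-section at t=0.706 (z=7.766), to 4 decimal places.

Area at t=0.706: 7.4293

Cross-section at t=0.706: each vertex is (1-t)·p0[i] + t·p1[i].
  v1: (1-0.706)·(0.25,2.23) + 0.706·(0.98,1.08) = (0.7654,1.4181)
  v2: (1-0.706)·(-2.25,-0.83) + 0.706·(-1.34,-0.85) = (-1.6075,-0.8441)
  v3: (1-0.706)·(1.87,-4.49) + 0.706·(1.27,-1.04) = (1.4464,-2.0543)
  v4: (1-0.706)·(3.35,-0.37) + 0.706·(2.22,-0.18) = (2.5522,-0.2359)
Shoelace sum Σ(x_i·y_{i+1} − x_{i+1}·y_i):
  i=1: 0.7654·-0.8441 − -1.6075·1.4181 = +1.6336 (running +1.6336)
  i=2: -1.6075·-2.0543 − 1.4464·-0.8441 = +4.5233 (running +6.1569)
  i=3: 1.4464·-0.2359 − 2.5522·-2.0543 = +4.9019 (running +11.0588)
  i=4: 2.5522·1.4181 − 0.7654·-0.2359 = +3.7998 (running +14.8586)
Area = |Σ|/2 = |14.8586|/2 = 7.4293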